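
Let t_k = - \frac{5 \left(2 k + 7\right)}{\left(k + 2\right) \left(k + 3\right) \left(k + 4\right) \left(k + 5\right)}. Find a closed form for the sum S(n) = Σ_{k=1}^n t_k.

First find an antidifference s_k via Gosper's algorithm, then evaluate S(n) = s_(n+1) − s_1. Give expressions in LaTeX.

S(n) = \frac{n \left(- n - 8\right)}{3 \left(n^{2} + 8 n + 15\right)}

Step 1: r(k) = (k + 2)*(2*k + 9)/((k + 6)*(2*k + 7)).
Gosper form: A/B · C(k+1)/C(k) with A=k + 2, B=k + 6, C=k + 7/2.
Set up (k + 2)·f(k+1) − (k + 5)·f(k) − (k + 7/2) = 0.
Degrees (1,1,1) ⇒ d ≤ 3.
Coefficient equations give f(k) = k*(k + 3)*(k + 6)/16.
Then R = B(k−1)f/C = k*(k + 3)*(k + 5)*(k + 6)/(8*(2*k + 7)), so s_k = R(k)·t_k = 5*k*(-k - 6)/(8*(k**2 + 6*k + 8)).
Check: Δs_k = 5*(-2*k - 7)/(k**4 + 14*k**3 + 71*k**2 + 154*k + 120). ✓
Evaluate: s_(n+1) = 5*(-n**2 - 8*n - 7)/(8*(n**2 + 8*n + 15)); subtract s_(1) = -7/24 ⇒ S(n) = n*(-n - 8)/(3*(n**2 + 8*n + 15)).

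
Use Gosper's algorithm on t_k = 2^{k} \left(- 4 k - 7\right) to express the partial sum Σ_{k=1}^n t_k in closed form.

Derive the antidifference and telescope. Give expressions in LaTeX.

The ratio is 2*(4*k + 11)/(4*k + 7).
A = 2, B = 1, C = k + 7/4.
Solve (2)·f(k+1) − (1)·f(k) = k + 7/4.
Degrees (0,0,1) ⇒ d ≤ 1.
Coefficient equations give f(k) = (4*k - 1)/4.
Certificate R = B(k−1)f/C = (4*k - 1)/(4*k + 7) gives s_k = 2**k*(1 - 4*k).
Verify: 2**k*(-4*k - 7) matches t_k.
s_(n+1) = 2**(n + 1)*(-4*n - 3) and s_(1) = -6, so S(n) = -8*2**n*n - 6*2**n + 6.

S(n) = - 8 \cdot 2^{n} n - 6 \cdot 2^{n} + 6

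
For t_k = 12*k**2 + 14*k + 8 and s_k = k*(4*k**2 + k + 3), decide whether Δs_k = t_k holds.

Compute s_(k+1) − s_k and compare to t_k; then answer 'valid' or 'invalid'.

Valid — Δs_k = t_k.

s_(k+1) = (k + 1)*(k + 4*(k + 1)**2 + 4)
s_(k+1) − s_k = 12*k**2 + 14*k + 8
(s_(k+1) − s_k) − t_k = 0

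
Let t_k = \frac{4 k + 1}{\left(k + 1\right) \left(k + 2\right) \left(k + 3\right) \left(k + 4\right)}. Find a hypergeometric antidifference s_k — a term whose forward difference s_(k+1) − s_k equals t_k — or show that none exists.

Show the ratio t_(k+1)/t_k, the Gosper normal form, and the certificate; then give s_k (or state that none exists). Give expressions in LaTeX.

r(k) = (k + 1)*(4*k + 5)/((k + 5)*(4*k + 1)) after simplifying.
A = k + 1, B = k + 5, C = k + 1/4.
Solve (k + 1)·f(k+1) − (k + 4)·f(k) = k + 1/4.
Degrees (1,1,1) ⇒ d ≤ 3.
A polynomial solution: f(k) = k*(k**2 + 6*k - 1)/24.
Then R = B(k−1)f/C = k*(k + 4)*(k**2 + 6*k - 1)/(6*(4*k + 1)), so s_k = R(k)·t_k = k*(k**2 + 6*k - 1)/(6*(k + 1)*(k + 2)*(k + 3)).
Δs = (4*k + 1)/(k**4 + 10*k**3 + 35*k**2 + 50*k + 24), as required.

s_k = \frac{k \left(k^{2} + 6 k - 1\right)}{6 \left(k + 1\right) \left(k + 2\right) \left(k + 3\right)}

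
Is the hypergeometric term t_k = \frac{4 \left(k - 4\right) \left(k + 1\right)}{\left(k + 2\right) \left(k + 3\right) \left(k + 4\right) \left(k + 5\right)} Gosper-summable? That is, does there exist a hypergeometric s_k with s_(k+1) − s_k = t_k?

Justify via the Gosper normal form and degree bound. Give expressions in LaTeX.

Yes. s_k = \frac{4 k \left(- k - 1\right)}{k^{3} + 9 k^{2} + 26 k + 24}.

r(k) = (k - 3)*(k + 2)**2/((k - 4)*(k + 1)*(k + 6)) after simplifying.
So A=k + 2 and B=k + 6, with C=k**2 - 3*k - 4.
Set up (k + 2)·f(k+1) − (k + 5)·f(k) − (k**2 - 3*k - 4) = 0.
From deg A=1, deg B=1, deg C=2: d=3.
Solve for f: f(k) = -k*(k + 1) (degree 2 ≤ 3).
Get s_k = R·t_k = 4*k*(-k - 1)/(k**3 + 9*k**2 + 26*k + 24) with R(k) = B(k−1)f(k)/C(k) = -k*(k + 5)/(k - 4).
Verify: 4*(k**2 - 3*k - 4)/(k**4 + 14*k**3 + 71*k**2 + 154*k + 120) matches t_k.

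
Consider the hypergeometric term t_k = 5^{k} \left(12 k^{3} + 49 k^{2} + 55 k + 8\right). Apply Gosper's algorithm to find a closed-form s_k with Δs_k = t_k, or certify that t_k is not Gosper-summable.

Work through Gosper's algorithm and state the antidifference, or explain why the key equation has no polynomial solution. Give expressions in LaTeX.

s_k = 5^{k} \left(3 k^{3} + k^{2} - 3\right)

Step 1: r(k) = 5*(12*k**3 + 85*k**2 + 189*k + 124)/(12*k**3 + 49*k**2 + 55*k + 8).
Gosper form: A/B · C(k+1)/C(k) with A=5, B=1, C=k**3 + 49*k**2/12 + 55*k/12 + 2/3.
f must satisfy (5)·f(k+1) − (1)·f(k) = k**3 + 49*k**2/12 + 55*k/12 + 2/3.
Bound: deg f ≤ 3.
A polynomial solution: f(k) = (3*k**3 + k**2 - 3)/12.
Then R = B(k−1)f/C = (3*k**3 + k**2 - 3)/(12*k**3 + 49*k**2 + 55*k + 8), so s_k = R(k)·t_k = 5**k*(3*k**3 + k**2 - 3).
Check: Δs_k = 5**k*(12*k**3 + 49*k**2 + 55*k + 8). ✓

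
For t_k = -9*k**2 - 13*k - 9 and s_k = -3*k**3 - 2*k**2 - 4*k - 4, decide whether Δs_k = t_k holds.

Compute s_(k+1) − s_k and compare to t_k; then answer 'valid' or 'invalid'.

s_(k+1) = -3*k**3 - 11*k**2 - 17*k - 13
s_(k+1) − s_k = -9*k**2 - 13*k - 9
(s_(k+1) − s_k) − t_k = 0

valid; difference matches t_k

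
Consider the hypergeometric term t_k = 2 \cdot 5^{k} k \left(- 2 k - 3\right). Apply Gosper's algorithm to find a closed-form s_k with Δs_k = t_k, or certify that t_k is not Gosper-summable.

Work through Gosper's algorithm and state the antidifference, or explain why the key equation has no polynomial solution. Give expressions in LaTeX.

s_k = 5^{k} k \left(1 - k\right)

Step 1: r(k) = 5*(k + 1)*(2*k + 5)/(k*(2*k + 3)).
Factor: A=5; B=1; C=k**2 + 3*k/2.
f must satisfy (5)·f(k+1) − (1)·f(k) = k**2 + 3*k/2.
Degrees (0,0,2) ⇒ d ≤ 2.
Solving with deg f ≤ 2: f(k) = k*(k - 1)/4.
Then R = B(k−1)f/C = (k - 1)/(2*(2*k + 3)), so s_k = R(k)·t_k = 5**k*k*(1 - k).
Verify: 2*5**k*k*(-2*k - 3) matches t_k.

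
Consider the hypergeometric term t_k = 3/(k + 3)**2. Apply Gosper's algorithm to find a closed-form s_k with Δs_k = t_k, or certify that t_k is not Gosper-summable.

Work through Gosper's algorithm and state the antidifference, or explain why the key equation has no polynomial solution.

Compute t_(k+1)/t_k: get (k + 3)**2/(k + 4)**2.
A = k**2 + 6*k + 9, B = k**2 + 8*k + 16, C = 1.
Set up (k**2 + 6*k + 9)·f(k+1) − (k**2 + 6*k + 9)·f(k) − (1) = 0.
Bound: deg f ≤ 0.
Put f(k) = c0: A·f(k+1) − B(k−1)·f(k) − C = -1; need -1 = 0 — inconsistent ⇒ no f, not summable.

no hypergeometric antidifference exists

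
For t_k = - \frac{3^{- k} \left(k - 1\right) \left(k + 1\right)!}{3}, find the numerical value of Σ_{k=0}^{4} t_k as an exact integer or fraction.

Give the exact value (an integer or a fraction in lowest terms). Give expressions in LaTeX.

Σ = -53/27

r(k) = k*(k + 2)/(3*(k - 1)) after simplifying.
Gosper form: A/B · C(k+1)/C(k) with A=k/3 + 2/3, B=1, C=k - 1.
Set up (k/3 + 2/3)·f(k+1) − (1)·f(k) − (k - 1) = 0.
Bound: deg f ≤ 0.
Solving with deg f ≤ 0: f(k) = 3.
Get s_k = R·t_k = -factorial(k + 1)/3**k with R(k) = B(k−1)f(k)/C(k) = 3/(k - 1).
Check: Δs_k = -(k - 1)*factorial(k + 1)/(3*3**k). ✓
Evaluate s at k=5 and k=0: -80/27 and -1; difference -53/27.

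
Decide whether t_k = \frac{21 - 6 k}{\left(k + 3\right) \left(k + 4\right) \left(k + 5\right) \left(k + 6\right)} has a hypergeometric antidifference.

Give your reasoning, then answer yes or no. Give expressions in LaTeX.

The ratio is (k + 3)*(2*k - 5)/((k + 7)*(2*k - 7)).
Factor: A=k + 3; B=k + 7; C=k - 7/2.
f must satisfy (k + 3)·f(k+1) − (k + 6)·f(k) = k - 7/2.
d = 3 from the (1,1,1) case.
A polynomial solution: f(k) = -k*(k**2 + 12*k + 92)/90.
So s_k = (B(k−1)f/C)·t_k = (-k*(k + 6)*(k**2 + 12*k + 92)/(45*(2*k - 7)))·t_k = k*(k**2 + 12*k + 92)/(15*(k + 3)*(k + 4)*(k + 5)).
Check: Δs_k = 3*(7 - 2*k)/(k**4 + 18*k**3 + 119*k**2 + 342*k + 360). ✓

Yes. s_k = \frac{k \left(k^{2} + 12 k + 92\right)}{15 \left(k + 3\right) \left(k + 4\right) \left(k + 5\right)}.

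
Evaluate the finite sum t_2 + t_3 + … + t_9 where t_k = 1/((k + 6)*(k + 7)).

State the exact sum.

Σ = 1/16

t_(k+1)/t_k = (k + 6)/(k + 8).
Take A(k)=k + 6, B(k)=k + 8, C(k)=1.
Key eq: (k + 6)·f(k+1) = (k + 7)·f(k) + (1).
From deg A=1, deg B=1, deg C=0: d=1.
Solving with deg f ≤ 1: f(k) = k/6.
Certificate R = B(k−1)f/C = k*(k + 7)/6 gives s_k = k/(6*(k + 6)).
Check: Δs_k = 1/(k**2 + 13*k + 42). ✓
Evaluate s at k=10 and k=2: 5/48 and 1/24; difference 1/16.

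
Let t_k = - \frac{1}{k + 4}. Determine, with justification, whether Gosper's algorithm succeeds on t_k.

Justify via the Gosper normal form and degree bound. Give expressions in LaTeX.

Compute t_(k+1)/t_k: get (k + 4)/(k + 5).
Take A(k)=k + 4, B(k)=k + 5, C(k)=1.
f must satisfy (k + 4)·f(k+1) − (k + 4)·f(k) = 1.
deg f ≤ 0 (via 1,1,0).
Generic f = c0 gives residual -1; -1 = 0 cannot hold, so t_k is not Gosper-summable.

No — t_k has no hypergeometric antidifference.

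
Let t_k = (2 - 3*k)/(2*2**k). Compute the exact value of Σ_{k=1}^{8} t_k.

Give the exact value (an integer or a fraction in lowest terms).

Σ = -249/128

Step 1: r(k) = (3*k + 1)/(2*(3*k - 2)).
Take A(k)=1/2, B(k)=1, C(k)=k - 2/3.
f must satisfy (1/2)·f(k+1) − (1)·f(k) = k - 2/3.
d = 1 from the (0,0,1) case.
Coefficient equations give f(k) = -2*(3*k + 1)/3.
Certificate R = B(k−1)f/C = -2*(3*k + 1)/(3*k - 2) gives s_k = (3*k + 1)/2**k.
Check: Δs_k = (2 - 3*k)/(2*2**k). ✓
Σ_(k=1)^(8) t_k = s_(9) − s_(1) = 7/128 − (2) = -249/128.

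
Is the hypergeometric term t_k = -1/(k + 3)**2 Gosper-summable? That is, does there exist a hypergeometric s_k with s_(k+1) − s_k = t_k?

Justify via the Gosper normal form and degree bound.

No. Not Gosper-summable.

Compute t_(k+1)/t_k: get (k + 3)**2/(k + 4)**2.
Take A(k)=k**2 + 6*k + 9, B(k)=k**2 + 8*k + 16, C(k)=1.
Solve (k**2 + 6*k + 9)·f(k+1) − (k**2 + 6*k + 9)·f(k) = 1.
Bound: deg f ≤ 0.
Put f(k) = c0: A·f(k+1) − B(k−1)·f(k) − C = -1; need -1 = 0 — inconsistent ⇒ no f, not summable.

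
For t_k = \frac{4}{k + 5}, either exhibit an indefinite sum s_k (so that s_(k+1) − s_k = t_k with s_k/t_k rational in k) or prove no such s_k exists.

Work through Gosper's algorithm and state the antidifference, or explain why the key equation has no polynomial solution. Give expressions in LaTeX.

none — t_k is not Gosper-summable

Step 1: r(k) = (k + 5)/(k + 6).
Take A(k)=k + 5, B(k)=k + 6, C(k)=1.
Set up (k + 5)·f(k+1) − (k + 5)·f(k) − (1) = 0.
d = 0 from the (1,1,0) case.
Write f(k) = c0. Then LHS − RHS = -1, requiring -1 = 0: contradictory. No certificate.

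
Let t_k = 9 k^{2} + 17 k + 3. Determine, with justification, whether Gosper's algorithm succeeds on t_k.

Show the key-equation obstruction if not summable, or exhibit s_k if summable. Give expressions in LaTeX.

Compute t_(k+1)/t_k: get (9*k**2 + 35*k + 29)/(9*k**2 + 17*k + 3).
Gosper form: A/B · C(k+1)/C(k) with A=1, B=1, C=k**2 + 17*k/9 + 1/3.
Solve (1)·f(k+1) − (1)·f(k) = k**2 + 17*k/9 + 1/3.
d = 3 from the (0,0,2) case.
Solve for f: f(k) = k*(k + 2)*(3*k - 2)/9 (degree 3 ≤ 3).
Then R = B(k−1)f/C = k*(k + 2)*(3*k - 2)/(9*k**2 + 17*k + 3), so s_k = R(k)·t_k = k*(3*k**2 + 4*k - 4).
s_(k+1) − s_k = 9*k**2 + 17*k + 3 = t_k.

Yes. s_k = k \left(3 k^{2} + 4 k - 4\right).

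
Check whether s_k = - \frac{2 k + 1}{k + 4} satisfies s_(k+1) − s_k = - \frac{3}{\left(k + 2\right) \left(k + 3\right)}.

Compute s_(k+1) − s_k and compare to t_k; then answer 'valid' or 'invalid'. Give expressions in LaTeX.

s_(k+1) = (-2*k - 3)/(k + 5)
s_(k+1) − s_k = -7/(k**2 + 9*k + 20)
(s_(k+1) − s_k) − t_k = 2*(-2*k**2 - 4*k + 9)/(k**4 + 14*k**3 + 71*k**2 + 154*k + 120)

Invalid: residual \frac{2 \left(- 2 k^{2} - 4 k + 9\right)}{k^{4} + 14 k^{3} + 71 k^{2} + 154 k + 120} ≠ 0.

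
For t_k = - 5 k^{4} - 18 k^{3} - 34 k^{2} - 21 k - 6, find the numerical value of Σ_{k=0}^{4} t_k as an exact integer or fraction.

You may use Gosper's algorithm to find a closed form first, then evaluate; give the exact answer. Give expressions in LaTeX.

The ratio is (5*k**4 + 38*k**3 + 118*k**2 + 163*k + 84)/(5*k**4 + 18*k**3 + 34*k**2 + 21*k + 6).
Normal form (A,B,C) = (1, 1, k**4 + 18*k**3/5 + 34*k**2/5 + 21*k/5 + 6/5).
f must satisfy (1)·f(k+1) − (1)·f(k) = k**4 + 18*k**3/5 + 34*k**2/5 + 21*k/5 + 6/5.
Bound: deg f ≤ 5.
A polynomial solution: f(k) = k*(k**4 + 2*k**3 + 4*k**2 - 2*k + 1)/5.
R(k) = B(k−1)·f(k)/C(k) = k*(k**4 + 2*k**3 + 4*k**2 - 2*k + 1)/(5*k**4 + 18*k**3 + 34*k**2 + 21*k + 6); s_k = R·t_k = k*(-k**4 - 2*k**3 - 4*k**2 + 2*k - 1).
s_(k+1) − s_k = -5*k**4 - 18*k**3 - 34*k**2 - 21*k - 6 = t_k.
Evaluate s at k=5 and k=0: -4830 and 0; difference -4830.

Σ = -4830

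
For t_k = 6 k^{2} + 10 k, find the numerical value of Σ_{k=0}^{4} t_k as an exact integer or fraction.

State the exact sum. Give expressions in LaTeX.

The ratio is (3*k**2 + 11*k + 8)/(k*(3*k + 5)).
A = 1, B = 1, C = k**2 + 5*k/3.
Need (1)·f(k+1) − (1)·f(k) = k**2 + 5*k/3.
deg f ≤ 3 (via 0,0,2).
Match coefficients ⇒ f(k) = k*(k - 1)*(k + 2)/3.
R(k) = B(k−1)·f(k)/C(k) = (k - 1)*(k + 2)/(3*k + 5); s_k = R·t_k = 2*k*(k**2 + k - 2).
s_(k+1) − s_k = 2*k*(3*k + 5) = t_k.
Evaluate s at k=5 and k=0: 280 and 0; difference 280.

Σ = 280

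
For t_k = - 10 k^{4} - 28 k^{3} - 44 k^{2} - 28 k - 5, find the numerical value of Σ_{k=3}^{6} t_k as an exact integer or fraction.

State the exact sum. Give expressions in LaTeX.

Ratio r(k) = (10*k**4 + 68*k**3 + 188*k**2 + 240*k + 115)/(10*k**4 + 28*k**3 + 44*k**2 + 28*k + 5).
Take A(k)=1, B(k)=1, C(k)=k**4 + 14*k**3/5 + 22*k**2/5 + 14*k/5 + 1/2.
Key eq: (1)·f(k+1) = (1)·f(k) + (k**4 + 14*k**3/5 + 22*k**2/5 + 14*k/5 + 1/2).
deg f ≤ 5 (via 0,0,4).
Match coefficients ⇒ f(k) = k*(2*k**4 + 2*k**3 + 4*k**2 - k - 2)/10.
So s_k = (B(k−1)f/C)·t_k = (k*(2*k**4 + 2*k**3 + 4*k**2 - k - 2)/(10*k**4 + 28*k**3 + 44*k**2 + 28*k + 5))·t_k = k*(-2*k**4 - 2*k**3 - 4*k**2 + k + 2).
Δs = -10*k**4 - 28*k**3 - 44*k**2 - 28*k - 5, as required.
Σ_(k=3)^(6) t_k = s_(7) − s_(3) = -39725 − (-741) = -38984.

Σ = -38984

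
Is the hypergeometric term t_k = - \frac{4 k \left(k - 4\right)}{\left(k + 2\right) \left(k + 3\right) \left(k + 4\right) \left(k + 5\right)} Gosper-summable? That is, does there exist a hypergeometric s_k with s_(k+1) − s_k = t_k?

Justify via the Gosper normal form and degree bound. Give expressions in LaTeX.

r(k) = (k - 3)*(k + 1)*(k + 2)/(k*(k - 4)*(k + 6)) after simplifying.
Gosper form: A/B · C(k+1)/C(k) with A=k + 2, B=k + 6, C=k**2 - 4*k.
Solve (k + 2)·f(k+1) − (k + 5)·f(k) = k**2 - 4*k.
deg f ≤ 3 (via 1,1,2).
A polynomial solution: f(k) = k*(k - 14)*(k - 1)/24.
Get s_k = R·t_k = -k*(k**2 - 15*k + 14)/(6*(k + 2)*(k + 3)*(k + 4)) with R(k) = B(k−1)f(k)/C(k) = (k - 14)*(k - 1)*(k + 5)/(24*(k - 4)).
Δs = 4*k*(4 - k)/(k**4 + 14*k**3 + 71*k**2 + 154*k + 120), as required.

Yes. s_k = - \frac{k \left(k^{2} - 15 k + 14\right)}{6 \left(k + 2\right) \left(k + 3\right) \left(k + 4\right)}.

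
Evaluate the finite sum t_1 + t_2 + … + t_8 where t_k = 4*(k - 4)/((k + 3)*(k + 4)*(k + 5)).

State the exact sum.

The ratio is (k - 3)*(k + 3)/((k - 4)*(k + 6)).
Factor: A=k + 3; B=k + 6; C=k - 4.
Need (k + 3)·f(k+1) − (k + 5)·f(k) = k - 4.
d = 2 from the (1,1,1) case.
Solving with deg f ≤ 2: f(k) = -k*(k + 31)/24.
Get s_k = R·t_k = k*(-k - 31)/(6*(k + 3)*(k + 4)) with R(k) = B(k−1)f(k)/C(k) = -k*(k + 5)*(k + 31)/(24*(k - 4)).
s_(k+1) − s_k = 4*(k - 4)/(k**3 + 12*k**2 + 47*k + 60) = t_k.
Evaluate s at k=9 and k=1: -5/13 and -4/15; difference -23/195.

Σ = -23/195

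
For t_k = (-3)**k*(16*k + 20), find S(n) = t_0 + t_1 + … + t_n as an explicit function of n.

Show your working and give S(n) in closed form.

S(n) = 12*(-3)**n*n + 18*(-3)**n + 2

Ratio r(k) = 3*(-4*k - 9)/(4*k + 5).
A = -3, B = 1, C = k + 5/4.
f must satisfy (-3)·f(k+1) − (1)·f(k) = k + 5/4.
Bound: deg f ≤ 1.
Coefficient equations give f(k) = -(2*k + 1)/8.
Then R = B(k−1)f/C = -(2*k + 1)/(2*(4*k + 5)), so s_k = R(k)·t_k = (-3)**k*(-4*k - 2).
Check: Δs_k = (-3)**k*(16*k + 20). ✓
s_(n+1) = 6*(-3)**n*(2*n + 3) and s_(0) = -2, so S(n) = 12*(-3)**n*n + 18*(-3)**n + 2.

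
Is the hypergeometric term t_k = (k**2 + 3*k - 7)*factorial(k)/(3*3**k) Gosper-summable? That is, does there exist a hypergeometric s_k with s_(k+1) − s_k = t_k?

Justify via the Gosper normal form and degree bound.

t_(k+1)/t_k = (k + 1)*(3*k + (k + 1)**2 - 4)/(3*(k**2 + 3*k - 7)).
Take A(k)=k/3 + 1/3, B(k)=1, C(k)=k**2 + 3*k - 7.
Key eq: (k/3 + 1/3)·f(k+1) = (1)·f(k) + (k**2 + 3*k - 7).
Degrees (1,0,2) ⇒ d ≤ 1.
Coefficient equations give f(k) = 3*(k + 4).
Get s_k = R·t_k = (k + 4)*factorial(k)/3**k with R(k) = B(k−1)f(k)/C(k) = 3*(k + 4)/(k**2 + 3*k - 7).
s_(k+1) − s_k = (k**2 + 3*k - 7)*factorial(k)/(3*3**k) = t_k.

Yes. s_k = (k + 4)*factorial(k)/3**k.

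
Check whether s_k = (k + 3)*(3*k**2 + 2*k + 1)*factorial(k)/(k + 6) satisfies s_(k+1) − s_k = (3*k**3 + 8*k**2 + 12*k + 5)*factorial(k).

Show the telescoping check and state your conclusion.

Invalid: residual -3*(3*k**4 + 26*k**3 + 57*k**2 + 75*k + 29)*factorial(k)/((k + 6)*(k + 7)) ≠ 0.

s_(k+1) = (k + 4)*(3*k**2 + 8*k + 6)*factorial(k + 1)/(k + 7)
s_(k+1) − s_k = (3*k**5 + 38*k**4 + 164*k**3 + 326*k**2 + 344*k + 123)*factorial(k)/((k + 6)*(k + 7))
(s_(k+1) − s_k) − t_k = -3*(3*k**4 + 26*k**3 + 57*k**2 + 75*k + 29)*factorial(k)/((k + 6)*(k + 7))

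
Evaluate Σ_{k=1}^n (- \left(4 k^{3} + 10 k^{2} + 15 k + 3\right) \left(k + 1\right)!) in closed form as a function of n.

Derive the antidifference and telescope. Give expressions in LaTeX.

S(n) = - 4 n^{4} n! - 18 n^{3} n! - 27 n^{2} n! - 15 n n! - 2 n! + 2

t_(k+1)/t_k = (4*k**4 + 30*k**3 + 91*k**2 + 126*k + 64)/(4*k**3 + 10*k**2 + 15*k + 3).
Normal form (A,B,C) = (k + 2, 1, k**3 + 5*k**2/2 + 15*k/4 + 3/4).
f must satisfy (k + 2)·f(k+1) − (1)·f(k) = k**3 + 5*k**2/2 + 15*k/4 + 3/4.
d = 2 from the (1,0,3) case.
Match coefficients ⇒ f(k) = (4*k**2 - 2*k - 1)/4.
Then R = B(k−1)f/C = (4*k**2 - 2*k - 1)/(4*k**3 + 10*k**2 + 15*k + 3), so s_k = R(k)·t_k = (-4*k**2 + 2*k + 1)*factorial(k + 1).
Δs = -(4*k**3 + 10*k**2 + 15*k + 3)*factorial(k + 1), as required.
Evaluate: s_(n+1) = -(4*n**2 + 6*n + 1)*factorial(n + 2); subtract s_(1) = -2 ⇒ S(n) = -4*n**4*factorial(n) - 18*n**3*factorial(n) - 27*n**2*factorial(n) - 15*n*factorial(n) - 2*factorial(n) + 2.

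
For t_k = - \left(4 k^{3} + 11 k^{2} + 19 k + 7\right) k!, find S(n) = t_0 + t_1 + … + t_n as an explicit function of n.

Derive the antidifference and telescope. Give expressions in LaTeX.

Ratio r(k) = (4*k**4 + 27*k**3 + 76*k**2 + 94*k + 41)/(4*k**3 + 11*k**2 + 19*k + 7).
Factor: A=k + 1; B=1; C=k**3 + 11*k**2/4 + 19*k/4 + 7/4.
Solve (k + 1)·f(k+1) − (1)·f(k) = k**3 + 11*k**2/4 + 19*k/4 + 7/4.
Degrees (1,0,3) ⇒ d ≤ 2.
Solving with deg f ≤ 2: f(k) = (4*k**2 + 3*k + 4)/4.
Certificate R = B(k−1)f/C = (4*k**2 + 3*k + 4)/(4*k**3 + 11*k**2 + 19*k + 7) gives s_k = -(4*k**2 + 3*k + 4)*factorial(k).
s_(k+1) − s_k = -(4*k**3 + 11*k**2 + 19*k + 7)*factorial(k) = t_k.
s_(n+1) = -(4*n**2 + 11*n + 11)*factorial(n + 1) and s_(0) = -4, so S(n) = -4*n**3*factorial(n) - 15*n**2*factorial(n) - 22*n*factorial(n) - 11*factorial(n) + 4.

S(n) = - 4 n^{3} n! - 15 n^{2} n! - 22 n n! - 11 n! + 4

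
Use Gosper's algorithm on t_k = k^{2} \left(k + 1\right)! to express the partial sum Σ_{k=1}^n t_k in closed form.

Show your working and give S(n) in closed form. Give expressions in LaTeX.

Compute t_(k+1)/t_k: get (k + 1)**2*(k + 2)/k**2.
Normal form (A,B,C) = (k + 2, 1, k**2).
Set up (k + 2)·f(k+1) − (1)·f(k) − (k**2) = 0.
deg f ≤ 1 (via 1,0,2).
Solving with deg f ≤ 1: f(k) = k - 2.
R(k) = B(k−1)·f(k)/C(k) = (k - 2)/k**2; s_k = R·t_k = (k - 2)*factorial(k + 1).
Δs = k**2*factorial(k + 1), as required.
Telescope: S(n) = s_(n+1) − s_(1) = (n - 1)*factorial(n + 2) − (-2) = n*factorial(n + 2) - factorial(n + 2) + 2.

S(n) = n \left(n + 2\right)! - \left(n + 2\right)! + 2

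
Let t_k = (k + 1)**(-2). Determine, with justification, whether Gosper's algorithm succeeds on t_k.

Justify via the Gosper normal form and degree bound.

No. Not Gosper-summable.

Ratio r(k) = (k + 1)**2/(k + 2)**2.
Normal form (A,B,C) = (k**2 + 2*k + 1, k**2 + 4*k + 4, 1).
f must satisfy (k**2 + 2*k + 1)·f(k+1) − (k**2 + 2*k + 1)·f(k) = 1.
From deg A=2, deg B=2, deg C=0: d=0.
Generic f = c0 gives residual -1; -1 = 0 cannot hold, so t_k is not Gosper-summable.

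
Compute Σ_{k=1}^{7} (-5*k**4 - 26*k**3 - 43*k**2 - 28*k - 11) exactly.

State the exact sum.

Σ = -50645

Step 1: r(k) = (5*k**4 + 46*k**3 + 151*k**2 + 212*k + 113)/(5*k**4 + 26*k**3 + 43*k**2 + 28*k + 11).
Take A(k)=1, B(k)=1, C(k)=k**4 + 26*k**3/5 + 43*k**2/5 + 28*k/5 + 11/5.
Key eq: (1)·f(k+1) = (1)·f(k) + (k**4 + 26*k**3/5 + 43*k**2/5 + 28*k/5 + 11/5).
Degrees (0,0,4) ⇒ d ≤ 5.
Match coefficients ⇒ f(k) = k*(k**4 + 4*k**3 + 3*k**2 - k + 4)/5.
Then R = B(k−1)f/C = k*(k**4 + 4*k**3 + 3*k**2 - k + 4)/(5*k**4 + 26*k**3 + 43*k**2 + 28*k + 11), so s_k = R(k)·t_k = k*(-k**4 - 4*k**3 - 3*k**2 + k - 4).
Verify: -5*k**4 - 26*k**3 - 43*k**2 - 28*k - 11 matches t_k.
Σ_(k=1)^(7) t_k = s_(8) − s_(1) = -50656 − (-11) = -50645.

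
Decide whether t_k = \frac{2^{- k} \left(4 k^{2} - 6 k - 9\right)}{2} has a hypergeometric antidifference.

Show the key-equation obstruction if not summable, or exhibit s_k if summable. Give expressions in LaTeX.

The ratio is (4*k**2 + 2*k - 11)/(2*(4*k**2 - 6*k - 9)).
So A=1/2 and B=1, with C=k**2 - 3*k/2 - 9/4.
Solve (1/2)·f(k+1) − (1)·f(k) = k**2 - 3*k/2 - 9/4.
From deg A=0, deg B=0, deg C=2: d=2.
Solve for f: f(k) = -(4*k**2 + 2*k - 3)/2 (degree 2 ≤ 2).
R(k) = B(k−1)·f(k)/C(k) = -2*(4*k**2 + 2*k - 3)/(4*k**2 - 6*k - 9); s_k = R·t_k = (-4*k**2 - 2*k + 3)/2**k.
Check: Δs_k = (4*k**2 - 6*k - 9)/(2*2**k). ✓

Yes. s_k = 2^{- k} \left(- 4 k^{2} - 2 k + 3\right).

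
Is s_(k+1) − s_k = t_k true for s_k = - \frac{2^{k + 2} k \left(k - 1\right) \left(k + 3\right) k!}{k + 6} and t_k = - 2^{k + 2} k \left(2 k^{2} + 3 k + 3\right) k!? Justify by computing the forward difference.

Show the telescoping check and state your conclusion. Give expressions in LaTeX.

Invalid: residual \frac{12 \cdot 2^{k} k \left(2 k^{3} + 15 k^{2} + 20 k + 19\right) k!}{\left(k + 6\right) \left(k + 7\right)} ≠ 0.

s_(k+1) = -2**(k + 3)*k*(k + 1)*(k + 4)*factorial(k + 1)/(k + 7)
s_(k+1) − s_k = -2**(k + 2)*k*(2*k**4 + 23*k**3 + 81*k**2 + 105*k + 69)*factorial(k)/((k + 6)*(k + 7))
(s_(k+1) − s_k) − t_k = 12*2**k*k*(2*k**3 + 15*k**2 + 20*k + 19)*factorial(k)/((k + 6)*(k + 7))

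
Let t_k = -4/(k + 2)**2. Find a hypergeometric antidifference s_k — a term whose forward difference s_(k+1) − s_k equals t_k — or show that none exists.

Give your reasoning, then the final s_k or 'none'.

none (Gosper's algorithm certifies no s_k)

Compute t_(k+1)/t_k: get (k + 2)**2/(k + 3)**2.
Normal form (A,B,C) = (k**2 + 4*k + 4, k**2 + 6*k + 9, 1).
f must satisfy (k**2 + 4*k + 4)·f(k+1) − (k**2 + 4*k + 4)·f(k) = 1.
Bound: deg f ≤ 0.
f = c0 ⇒ A·f(k+1) − B(k−1)·f(k) − C = -1. The system {-1 = 0} is inconsistent; no antidifference.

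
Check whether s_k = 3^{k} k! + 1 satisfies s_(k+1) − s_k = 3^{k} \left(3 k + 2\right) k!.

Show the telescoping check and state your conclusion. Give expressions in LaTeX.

s_(k+1) = 3**(k + 1)*factorial(k + 1) + 1
s_(k+1) − s_k = 3**k*(3*k + 2)*factorial(k)
(s_(k+1) − s_k) − t_k = 0

Valid: the claim telescopes to t_k.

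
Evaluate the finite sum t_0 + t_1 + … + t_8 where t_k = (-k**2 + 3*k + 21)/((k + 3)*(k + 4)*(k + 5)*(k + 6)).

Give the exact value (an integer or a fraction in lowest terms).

Ratio r(k) = (k + 3)*(3*k - (k + 1)**2 + 24)/((k + 7)*(-k**2 + 3*k + 21)).
Gosper form: A/B · C(k+1)/C(k) with A=k + 3, B=k + 7, C=k**2 - 3*k - 21.
Solve (k + 3)·f(k+1) − (k + 6)·f(k) = k**2 - 3*k - 21.
Degrees (1,1,2) ⇒ d ≤ 3.
A polynomial solution: f(k) = -k*(k**2 + 27*k + 77)/15.
Get s_k = R·t_k = k*(k**2 + 27*k + 77)/(15*(k + 3)*(k + 4)*(k + 5)) with R(k) = B(k−1)f(k)/C(k) = -k*(k + 6)*(k**2 + 27*k + 77)/(15*(k**2 - 3*k - 21)).
Δs = (-k**2 + 3*k + 21)/(k**4 + 18*k**3 + 119*k**2 + 342*k + 360), as required.
Sum = s_(9) − s_(0); s_(9) = 401/3640, s_(0) = 0 ⇒ 401/3640.

Σ = 401/3640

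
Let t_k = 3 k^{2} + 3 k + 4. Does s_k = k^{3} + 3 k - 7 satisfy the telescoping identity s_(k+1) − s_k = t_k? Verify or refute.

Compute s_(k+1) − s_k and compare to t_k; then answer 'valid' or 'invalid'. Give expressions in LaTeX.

s_(k+1) = 3*k + (k + 1)**3 - 4
s_(k+1) − s_k = -k**3 + (k + 1)**3 + 3
(s_(k+1) − s_k) − t_k = 0

valid; difference matches t_k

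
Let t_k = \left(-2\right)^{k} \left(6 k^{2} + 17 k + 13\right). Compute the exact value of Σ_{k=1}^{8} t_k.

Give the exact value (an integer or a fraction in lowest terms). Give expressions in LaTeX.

Compute t_(k+1)/t_k: get 2*(-6*k**2 - 29*k - 36)/(6*k**2 + 17*k + 13).
Gosper form: A/B · C(k+1)/C(k) with A=-2, B=1, C=k**2 + 17*k/6 + 13/6.
Need (-2)·f(k+1) − (1)·f(k) = k**2 + 17*k/6 + 13/6.
Bound: deg f ≤ 2.
Solving with deg f ≤ 2: f(k) = -(k + 1)*(2*k + 1)/6.
R(k) = B(k−1)·f(k)/C(k) = -(k + 1)*(2*k + 1)/(6*k**2 + 17*k + 13); s_k = R·t_k = (-2)**k*(-2*k**2 - 3*k - 1).
s_(k+1) − s_k = (-2)**k*(6*k**2 + 17*k + 13) = t_k.
Σ_(k=1)^(8) t_k = s_(9) − s_(1) = 97280 − (12) = 97268.

Σ = 97268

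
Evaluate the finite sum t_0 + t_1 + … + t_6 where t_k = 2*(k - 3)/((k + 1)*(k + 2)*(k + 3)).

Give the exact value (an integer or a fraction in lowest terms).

Σ = -7/6

Ratio r(k) = (k - 2)*(k + 1)/((k - 3)*(k + 4)).
A = k + 1, B = k + 4, C = k - 3.
f must satisfy (k + 1)·f(k+1) − (k + 3)·f(k) = k - 3.
deg f ≤ 2 (via 1,1,1).
Match coefficients ⇒ f(k) = -k*(k + 5)/2.
Get s_k = R·t_k = k*(-k - 5)/((k + 1)*(k + 2)) with R(k) = B(k−1)f(k)/C(k) = -k*(k + 3)*(k + 5)/(2*(k - 3)).
Verify: 2*(k - 3)/(k**3 + 6*k**2 + 11*k + 6) matches t_k.
Telescoping: Σ = s_(7) − s_(0) = -7/6 − (0) = -7/6.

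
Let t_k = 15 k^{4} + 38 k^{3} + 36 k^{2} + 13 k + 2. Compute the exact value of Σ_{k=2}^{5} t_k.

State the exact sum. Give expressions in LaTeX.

Ratio r(k) = (15*k**4 + 98*k**3 + 240*k**2 + 259*k + 104)/(15*k**4 + 38*k**3 + 36*k**2 + 13*k + 2).
Gosper form: A/B · C(k+1)/C(k) with A=1, B=1, C=k**4 + 38*k**3/15 + 12*k**2/5 + 13*k/15 + 2/15.
Key eq: (1)·f(k+1) = (1)·f(k) + (k**4 + 38*k**3/15 + 12*k**2/5 + 13*k/15 + 2/15).
Degrees (0,0,4) ⇒ d ≤ 5.
Coefficient equations give f(k) = k*(3*k**4 + 2*k**3 - 2*k**2 - 2*k + 1)/15.
So s_k = (B(k−1)f/C)·t_k = (k*(3*k**4 + 2*k**3 - 2*k**2 - 2*k + 1)/(15*k**4 + 38*k**3 + 36*k**2 + 13*k + 2))·t_k = k*(3*k**4 + 2*k**3 - 2*k**2 - 2*k + 1).
Δs = 15*k**4 + 38*k**3 + 36*k**2 + 13*k + 2, as required.
Telescoping: Σ = s_(6) − s_(2) = 25422 − (106) = 25316.

Σ = 25316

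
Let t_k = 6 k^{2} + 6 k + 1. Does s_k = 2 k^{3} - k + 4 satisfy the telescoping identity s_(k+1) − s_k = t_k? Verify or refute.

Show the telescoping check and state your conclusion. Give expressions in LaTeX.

valid; difference matches t_k

s_(k+1) = -k + 2*(k + 1)**3 + 3
s_(k+1) − s_k = 6*k**2 + 6*k + 1
(s_(k+1) − s_k) − t_k = 0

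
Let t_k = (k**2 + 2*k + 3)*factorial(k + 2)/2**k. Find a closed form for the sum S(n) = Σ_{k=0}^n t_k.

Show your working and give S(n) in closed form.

S(n) = (n + 1)*factorial(n + 3)/2**n

Ratio r(k) = (k + 3)*(2*k + (k + 1)**2 + 5)/(2*(k**2 + 2*k + 3)).
Take A(k)=k/2 + 3/2, B(k)=1, C(k)=k**2 + 2*k + 3.
Need (k/2 + 3/2)·f(k+1) − (1)·f(k) = k**2 + 2*k + 3.
Bound: deg f ≤ 1.
A polynomial solution: f(k) = 2*k.
Then R = B(k−1)f/C = 2*k/(k**2 + 2*k + 3), so s_k = R(k)·t_k = 2**(1 - k)*k*factorial(k + 2).
Verify: (k**2 + 2*k + 3)*factorial(k + 2)/2**k matches t_k.
Evaluate: s_(n+1) = (n + 1)*factorial(n + 3)/2**n; subtract s_(0) = 0 ⇒ S(n) = (n + 1)*factorial(n + 3)/2**n.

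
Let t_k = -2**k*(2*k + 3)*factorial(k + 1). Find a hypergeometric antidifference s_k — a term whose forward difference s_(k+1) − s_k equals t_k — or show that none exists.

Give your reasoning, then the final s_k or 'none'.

Step 1: r(k) = 2*(k + 2)*(2*k + 5)/(2*k + 3).
Factor: A=2*k + 4; B=1; C=k + 3/2.
f must satisfy (2*k + 4)·f(k+1) − (1)·f(k) = k + 3/2.
Bound: deg f ≤ 0.
A polynomial solution: f(k) = 1/2.
So s_k = (B(k−1)f/C)·t_k = (1/(2*k + 3))·t_k = -2**k*factorial(k + 1).
Δs = -2**k*(2*k + 3)*factorial(k + 1), as required.

s_k = -2**k*factorial(k + 1)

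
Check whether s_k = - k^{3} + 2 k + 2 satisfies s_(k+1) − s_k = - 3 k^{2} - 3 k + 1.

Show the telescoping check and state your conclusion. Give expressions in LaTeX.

valid; difference matches t_k

s_(k+1) = 2*k - (k + 1)**3 + 4
s_(k+1) − s_k = k**3 - (k + 1)**3 + 2
(s_(k+1) − s_k) − t_k = 0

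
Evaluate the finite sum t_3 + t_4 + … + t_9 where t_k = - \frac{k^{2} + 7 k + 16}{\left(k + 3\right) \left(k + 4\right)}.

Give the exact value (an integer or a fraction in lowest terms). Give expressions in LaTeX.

t_(k+1)/t_k = (k + 3)*(7*k + (k + 1)**2 + 23)/((k + 5)*(k**2 + 7*k + 16)).
Normal form (A,B,C) = (k + 3, k + 5, k**2 + 7*k + 16).
Set up (k + 3)·f(k+1) − (k + 4)·f(k) − (k**2 + 7*k + 16) = 0.
d = 2 from the (1,1,2) case.
Coefficient equations give f(k) = k*(3*k + 13)/3.
Get s_k = R·t_k = k*(-3*k - 13)/(3*(k + 3)) with R(k) = B(k−1)f(k)/C(k) = k*(k + 4)*(3*k + 13)/(3*(k**2 + 7*k + 16)).
Δs = (-k**2 - 7*k - 16)/(k**2 + 7*k + 12), as required.
Sum = s_(10) − s_(3); s_(10) = -430/39, s_(3) = -11/3 ⇒ -287/39.

Σ = -287/39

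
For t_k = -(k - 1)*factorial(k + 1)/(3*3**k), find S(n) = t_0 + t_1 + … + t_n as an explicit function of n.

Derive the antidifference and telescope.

Compute t_(k+1)/t_k: get k*(k + 2)/(3*(k - 1)).
Take A(k)=k/3 + 2/3, B(k)=1, C(k)=k - 1.
f must satisfy (k/3 + 2/3)·f(k+1) − (1)·f(k) = k - 1.
Bound: deg f ≤ 0.
Solving with deg f ≤ 0: f(k) = 3.
So s_k = (B(k−1)f/C)·t_k = (3/(k - 1))·t_k = -factorial(k + 1)/3**k.
Δs = -(k - 1)*factorial(k + 1)/(3*3**k), as required.
Evaluate: s_(n+1) = -3**(-n - 1)*factorial(n + 2); subtract s_(0) = -1 ⇒ S(n) = 1 - factorial(n + 2)/(3*3**n).

S(n) = 1 - factorial(n + 2)/(3*3**n)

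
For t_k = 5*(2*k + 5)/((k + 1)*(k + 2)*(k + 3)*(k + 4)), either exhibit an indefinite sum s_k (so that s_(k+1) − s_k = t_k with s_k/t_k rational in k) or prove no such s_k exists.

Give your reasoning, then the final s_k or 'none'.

s_k = 5*k*(k + 4)/(3*(k**2 + 4*k + 3))

t_(k+1)/t_k = (k + 1)*(2*k + 7)/((k + 5)*(2*k + 5)).
Gosper form: A/B · C(k+1)/C(k) with A=k + 1, B=k + 5, C=k + 5/2.
Set up (k + 1)·f(k+1) − (k + 4)·f(k) − (k + 5/2) = 0.
d = 3 from the (1,1,1) case.
Solving with deg f ≤ 3: f(k) = k*(k + 2)*(k + 4)/6.
Then R = B(k−1)f/C = k*(k + 2)*(k + 4)**2/(3*(2*k + 5)), so s_k = R(k)·t_k = 5*k*(k + 4)/(3*(k**2 + 4*k + 3)).
Check: Δs_k = 5*(2*k + 5)/(k**4 + 10*k**3 + 35*k**2 + 50*k + 24). ✓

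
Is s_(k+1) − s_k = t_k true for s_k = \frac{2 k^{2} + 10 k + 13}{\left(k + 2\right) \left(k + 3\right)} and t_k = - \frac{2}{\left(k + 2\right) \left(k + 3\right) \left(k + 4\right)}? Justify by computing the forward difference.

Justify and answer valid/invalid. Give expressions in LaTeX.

s_(k+1) = (10*k + 2*(k + 1)**2 + 23)/((k + 3)*(k + 4))
s_(k+1) − s_k = -2/(k**3 + 9*k**2 + 26*k + 24)
(s_(k+1) − s_k) − t_k = 0

valid; difference matches t_k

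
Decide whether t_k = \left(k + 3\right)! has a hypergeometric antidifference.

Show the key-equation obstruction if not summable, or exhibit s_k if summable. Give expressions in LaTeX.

No; the degree bound rules out any f.

t_(k+1)/t_k = k + 4.
A = k + 4, B = 1, C = 1.
f must satisfy (k + 4)·f(k+1) − (1)·f(k) = 1.
d = -1 from the (1,0,0) case.
deg f ≤ -1 is impossible — no certificate.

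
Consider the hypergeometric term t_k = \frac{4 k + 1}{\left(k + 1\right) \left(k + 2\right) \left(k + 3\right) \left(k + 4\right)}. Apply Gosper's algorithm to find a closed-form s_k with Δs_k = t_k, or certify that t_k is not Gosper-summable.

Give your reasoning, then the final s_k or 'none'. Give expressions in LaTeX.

The ratio is (k + 1)*(4*k + 5)/((k + 5)*(4*k + 1)).
So A=k + 1 and B=k + 5, with C=k + 1/4.
Need (k + 1)·f(k+1) − (k + 4)·f(k) = k + 1/4.
Bound: deg f ≤ 3.
Coefficient equations give f(k) = k*(k**2 + 6*k - 1)/24.
Certificate R = B(k−1)f/C = k*(k + 4)*(k**2 + 6*k - 1)/(6*(4*k + 1)) gives s_k = k*(k**2 + 6*k - 1)/(6*(k + 1)*(k + 2)*(k + 3)).
Check: Δs_k = (4*k + 1)/(k**4 + 10*k**3 + 35*k**2 + 50*k + 24). ✓

s_k = \frac{k \left(k^{2} + 6 k - 1\right)}{6 \left(k + 1\right) \left(k + 2\right) \left(k + 3\right)}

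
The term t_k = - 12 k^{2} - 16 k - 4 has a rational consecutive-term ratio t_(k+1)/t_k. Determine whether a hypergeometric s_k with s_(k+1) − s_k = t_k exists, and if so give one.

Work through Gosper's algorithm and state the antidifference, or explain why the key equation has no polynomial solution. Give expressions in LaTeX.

s_k = 2 k \left(- 2 k^{2} - k + 1\right)

The ratio is (3*k**2 + 10*k + 8)/(3*k**2 + 4*k + 1).
Gosper form: A/B · C(k+1)/C(k) with A=1, B=1, C=k**2 + 4*k/3 + 1/3.
f must satisfy (1)·f(k+1) − (1)·f(k) = k**2 + 4*k/3 + 1/3.
Bound: deg f ≤ 3.
Solve for f: f(k) = k*(k + 1)*(2*k - 1)/6 (degree 3 ≤ 3).
Then R = B(k−1)f/C = k*(2*k - 1)/(2*(3*k + 1)), so s_k = R(k)·t_k = 2*k*(-2*k**2 - k + 1).
Check: Δs_k = -12*k**2 - 16*k - 4. ✓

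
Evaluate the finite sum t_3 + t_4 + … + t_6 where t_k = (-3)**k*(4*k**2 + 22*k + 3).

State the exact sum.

Step 1: r(k) = 3*(-4*k**2 - 30*k - 29)/(4*k**2 + 22*k + 3).
A = -3, B = 1, C = k**2 + 11*k/2 + 3/4.
Set up (-3)·f(k+1) − (1)·f(k) − (k**2 + 11*k/2 + 3/4) = 0.
d = 2 from the (0,0,2) case.
Coefficient equations give f(k) = -(k**2 + 4*k - 3)/4.
Certificate R = B(k−1)f/C = -(k**2 + 4*k - 3)/(4*k**2 + 22*k + 3) gives s_k = (-3)**k*(-k**2 - 4*k + 3).
Δs = (-3)**k*(4*k**2 + 22*k + 3), as required.
Sum = s_(7) − s_(3); s_(7) = 161838, s_(3) = 486 ⇒ 161352.

Σ = 161352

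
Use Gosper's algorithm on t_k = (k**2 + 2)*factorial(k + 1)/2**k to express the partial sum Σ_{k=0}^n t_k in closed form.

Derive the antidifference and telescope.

Step 1: r(k) = (k + 2)*((k + 1)**2 + 2)/(2*(k**2 + 2)).
Normal form (A,B,C) = (k/2 + 1, 1, k**2 + 2).
Need (k/2 + 1)·f(k+1) − (1)·f(k) = k**2 + 2.
d = 1 from the (1,0,2) case.
Match coefficients ⇒ f(k) = 2*(k - 1).
Get s_k = R·t_k = 2**(1 - k)*(k - 1)*factorial(k + 1) with R(k) = B(k−1)f(k)/C(k) = 2*(k - 1)/(k**2 + 2).
Check: Δs_k = (k**2 + 2)*factorial(k + 1)/2**k. ✓
Telescope: S(n) = s_(n+1) − s_(0) = n*factorial(n + 2)/2**n − (-2) = 2 + n*factorial(n + 2)/2**n.

S(n) = 2 + n*factorial(n + 2)/2**n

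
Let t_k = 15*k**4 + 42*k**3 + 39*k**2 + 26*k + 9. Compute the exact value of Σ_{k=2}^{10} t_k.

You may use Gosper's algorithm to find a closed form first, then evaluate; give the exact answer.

Σ = 523449

r(k) = (15*k**4 + 102*k**3 + 255*k**2 + 290*k + 131)/(15*k**4 + 42*k**3 + 39*k**2 + 26*k + 9) after simplifying.
Factor: A=1; B=1; C=k**4 + 14*k**3/5 + 13*k**2/5 + 26*k/15 + 3/5.
f must satisfy (1)·f(k+1) − (1)·f(k) = k**4 + 14*k**3/5 + 13*k**2/5 + 26*k/15 + 3/5.
From deg A=0, deg B=0, deg C=4: d=5.
Solving with deg f ≤ 5: f(k) = k*(3*k**4 + 3*k**3 - 3*k**2 + 4*k + 2)/15.
Certificate R = B(k−1)f/C = k*(3*k**4 + 3*k**3 - 3*k**2 + 4*k + 2)/(15*k**4 + 42*k**3 + 39*k**2 + 26*k + 9) gives s_k = k*(3*k**4 + 3*k**3 - 3*k**2 + 4*k + 2).
s_(k+1) − s_k = 15*k**4 + 42*k**3 + 39*k**2 + 26*k + 9 = t_k.
Σ_(k=2)^(10) t_k = s_(11) − s_(2) = 523589 − (140) = 523449.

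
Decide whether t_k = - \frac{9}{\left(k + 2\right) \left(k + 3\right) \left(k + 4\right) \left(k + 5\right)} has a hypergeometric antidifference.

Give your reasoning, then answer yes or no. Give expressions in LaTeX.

Yes. s_k = \frac{k \left(- k^{2} - 9 k - 26\right)}{8 \left(k + 2\right) \left(k + 3\right) \left(k + 4\right)}.

Step 1: r(k) = (k + 2)/(k + 6).
Gosper form: A/B · C(k+1)/C(k) with A=k + 2, B=k + 6, C=1.
Set up (k + 2)·f(k+1) − (k + 5)·f(k) − (1) = 0.
d = 3 from the (1,1,0) case.
A polynomial solution: f(k) = k*(k**2 + 9*k + 26)/72.
R(k) = B(k−1)·f(k)/C(k) = k*(k + 5)*(k**2 + 9*k + 26)/72; s_k = R·t_k = k*(-k**2 - 9*k - 26)/(8*(k + 2)*(k + 3)*(k + 4)).
Check: Δs_k = -9/(k**4 + 14*k**3 + 71*k**2 + 154*k + 120). ✓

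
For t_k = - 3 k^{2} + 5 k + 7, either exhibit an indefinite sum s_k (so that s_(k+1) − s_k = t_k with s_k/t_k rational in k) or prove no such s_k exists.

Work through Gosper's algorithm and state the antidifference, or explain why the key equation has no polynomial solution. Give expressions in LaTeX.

Ratio r(k) = (3*k**2 + k - 9)/(3*k**2 - 5*k - 7).
Normal form (A,B,C) = (1, 1, k**2 - 5*k/3 - 7/3).
Solve (1)·f(k+1) − (1)·f(k) = k**2 - 5*k/3 - 7/3.
deg f ≤ 3 (via 0,0,2).
Match coefficients ⇒ f(k) = k*(k**2 - 4*k - 4)/3.
R(k) = B(k−1)·f(k)/C(k) = k*(k**2 - 4*k - 4)/(3*k**2 - 5*k - 7); s_k = R·t_k = k*(-k**2 + 4*k + 4).
Δs = -3*k**2 + 5*k + 7, as required.

s_k = k \left(- k^{2} + 4 k + 4\right)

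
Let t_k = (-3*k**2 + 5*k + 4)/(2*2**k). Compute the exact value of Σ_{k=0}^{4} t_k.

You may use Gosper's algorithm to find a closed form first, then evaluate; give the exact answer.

Σ = 5/2

Ratio r(k) = (3*k**2 + k - 6)/(2*(3*k**2 - 5*k - 4)).
Normal form (A,B,C) = (1/2, 1, k**2 - 5*k/3 - 4/3).
Solve (1/2)·f(k+1) − (1)·f(k) = k**2 - 5*k/3 - 4/3.
deg f ≤ 2 (via 0,0,2).
Coefficient equations give f(k) = -2*k*(3*k + 1)/3.
Then R = B(k−1)f/C = -2*k*(3*k + 1)/(3*k**2 - 5*k - 4), so s_k = R(k)·t_k = k*(3*k + 1)/2**k.
Δs = (-3*k**2 + 5*k + 4)/(2*2**k), as required.
Evaluate s at k=5 and k=0: 5/2 and 0; difference 5/2.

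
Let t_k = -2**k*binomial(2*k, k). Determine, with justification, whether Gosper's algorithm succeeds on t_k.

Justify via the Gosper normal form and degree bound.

No — key equation has no polynomial f.

Ratio r(k) = 4*(2*k + 1)/(k + 1).
So A=8*k + 4 and B=k + 1, with C=1.
f must satisfy (8*k + 4)·f(k+1) − (k)·f(k) = 1.
deg f ≤ -1 (via 1,1,0).
Bound -1 < 0, so the key equation has no polynomial solution.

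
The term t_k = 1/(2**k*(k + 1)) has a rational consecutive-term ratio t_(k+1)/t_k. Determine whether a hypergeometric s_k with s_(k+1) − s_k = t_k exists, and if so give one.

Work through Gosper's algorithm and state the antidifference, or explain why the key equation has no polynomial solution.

t_(k+1)/t_k = (k + 1)/(2*(k + 2)).
A = k/2 + 1/2, B = k + 2, C = 1.
Need (k/2 + 1/2)·f(k+1) − (k + 1)·f(k) = 1.
d = -1 from the (1,1,0) case.
d = -1 < 0 ⇒ no nonzero polynomial f; not summable.

none (Gosper's algorithm certifies no s_k)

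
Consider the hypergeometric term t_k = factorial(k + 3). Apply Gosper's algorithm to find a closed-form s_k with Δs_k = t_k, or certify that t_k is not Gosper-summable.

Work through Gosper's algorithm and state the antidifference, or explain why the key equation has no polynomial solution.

none (Gosper's algorithm certifies no s_k)

Step 1: r(k) = k + 4.
Take A(k)=k + 4, B(k)=1, C(k)=1.
Need (k + 4)·f(k+1) − (1)·f(k) = 1.
From deg A=1, deg B=0, deg C=0: d=-1.
deg f ≤ -1 is impossible — no certificate.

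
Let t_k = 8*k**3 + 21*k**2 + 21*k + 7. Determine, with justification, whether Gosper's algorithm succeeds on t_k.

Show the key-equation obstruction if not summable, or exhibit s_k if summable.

Yes. s_k = k**2*(2*k**2 + 3*k + 2).

Ratio r(k) = (8*k**3 + 45*k**2 + 87*k + 57)/(8*k**3 + 21*k**2 + 21*k + 7).
Normal form (A,B,C) = (1, 1, k**3 + 21*k**2/8 + 21*k/8 + 7/8).
Set up (1)·f(k+1) − (1)·f(k) − (k**3 + 21*k**2/8 + 21*k/8 + 7/8) = 0.
From deg A=0, deg B=0, deg C=3: d=4.
Solve for f: f(k) = k**2*(2*k**2 + 3*k + 2)/8 (degree 4 ≤ 4).
R(k) = B(k−1)·f(k)/C(k) = k**2*(2*k**2 + 3*k + 2)/(8*k**3 + 21*k**2 + 21*k + 7); s_k = R·t_k = k**2*(2*k**2 + 3*k + 2).
Verify: 8*k**3 + 21*k**2 + 21*k + 7 matches t_k.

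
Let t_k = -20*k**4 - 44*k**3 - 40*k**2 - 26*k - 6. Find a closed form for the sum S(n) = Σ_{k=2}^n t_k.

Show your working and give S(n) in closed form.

S(n) = -4*n**5 - 21*n**4 - 42*n**3 - 44*n**2 - 25*n + 136

r(k) = (10*k**4 + 62*k**3 + 146*k**2 + 159*k + 68)/(10*k**4 + 22*k**3 + 20*k**2 + 13*k + 3) after simplifying.
Factor: A=1; B=1; C=k**4 + 11*k**3/5 + 2*k**2 + 13*k/10 + 3/10.
f must satisfy (1)·f(k+1) − (1)·f(k) = k**4 + 11*k**3/5 + 2*k**2 + 13*k/10 + 3/10.
Bound: deg f ≤ 5.
Solve for f: f(k) = k*(4*k**4 + k**3 - 2*k**2 + 4*k - 1)/20 (degree 5 ≤ 5).
Then R = B(k−1)f/C = k*(4*k**4 + k**3 - 2*k**2 + 4*k - 1)/(2*(10*k**4 + 22*k**3 + 20*k**2 + 13*k + 3)), so s_k = R(k)·t_k = k*(-4*k**4 - k**3 + 2*k**2 - 4*k + 1).
Verify: -20*k**4 - 44*k**3 - 40*k**2 - 26*k - 6 matches t_k.
Telescope: S(n) = s_(n+1) − s_(2) = -4*n**5 - 21*n**4 - 42*n**3 - 44*n**2 - 25*n - 6 − (-142) = -4*n**5 - 21*n**4 - 42*n**3 - 44*n**2 - 25*n + 136.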